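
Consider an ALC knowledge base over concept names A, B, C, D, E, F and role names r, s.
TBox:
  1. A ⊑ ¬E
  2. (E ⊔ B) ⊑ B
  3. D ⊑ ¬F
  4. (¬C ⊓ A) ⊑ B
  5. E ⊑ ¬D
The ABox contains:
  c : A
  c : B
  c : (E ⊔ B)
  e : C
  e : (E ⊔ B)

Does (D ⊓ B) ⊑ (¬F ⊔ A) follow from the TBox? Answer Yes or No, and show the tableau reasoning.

1. (D ⊓ B) ⊑ (¬F ⊔ A)  ⇔  ((D ⊓ B) ⊓ (F ⊓ ¬A)) unsat w.r.t. T
   all branches close; clash {F, ¬F} at x₀
2. Hence (D ⊓ B) ⊑ (¬F ⊔ A): entailed.

Yes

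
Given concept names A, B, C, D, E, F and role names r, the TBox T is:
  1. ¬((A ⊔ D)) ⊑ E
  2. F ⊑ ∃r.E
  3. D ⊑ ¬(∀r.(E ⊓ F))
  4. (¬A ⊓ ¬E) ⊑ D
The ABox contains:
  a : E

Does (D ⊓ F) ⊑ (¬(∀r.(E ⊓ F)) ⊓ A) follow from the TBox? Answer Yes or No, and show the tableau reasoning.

No

1. (D ⊓ F) ⊑ (¬(∀r.(E ⊓ F)) ⊓ A)  ⇔  ((D ⊓ F) ⊓ (∀r.(E ⊓ F) ⊔ ¬A)) unsat w.r.t. T
   apply at x₀: F⊑∃r.E; D⊑¬(∀r.(E ⊓ F))
   open: L(x₀) ⊇ {D, F, ¬A, ∃r.(¬E ⊔ ¬F), ∃r.E} (+ ∃-successors)
2. Hence (D ⊓ F) ⊑ (¬(∀r.(E ⊓ F)) ⊓ A): not entailed.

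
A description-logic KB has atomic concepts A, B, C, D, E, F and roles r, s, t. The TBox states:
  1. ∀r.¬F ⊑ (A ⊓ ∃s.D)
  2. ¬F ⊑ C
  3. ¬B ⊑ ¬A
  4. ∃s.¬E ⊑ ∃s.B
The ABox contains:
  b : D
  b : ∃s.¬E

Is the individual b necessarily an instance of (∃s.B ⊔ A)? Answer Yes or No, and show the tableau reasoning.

Yes

1. b : (∃s.B ⊔ A)?  L(b) = {D, ∃s.¬E} ∪ {(∀s.¬B ⊓ ¬A)}
   clash {A, ¬A} at b — b ∈ (∃s.B ⊔ A)
2. Hence b : (∃s.B ⊔ A): entailed.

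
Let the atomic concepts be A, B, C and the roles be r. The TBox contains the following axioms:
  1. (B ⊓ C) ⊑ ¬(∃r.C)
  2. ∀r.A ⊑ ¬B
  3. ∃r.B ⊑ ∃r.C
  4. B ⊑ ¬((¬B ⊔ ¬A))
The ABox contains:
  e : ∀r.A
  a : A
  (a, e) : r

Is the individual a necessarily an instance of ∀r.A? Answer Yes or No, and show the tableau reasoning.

1. a : ∀r.A?  L(a) = {A} ∪ {∃r.¬A}
   open: L(a) ⊇ {A, ¬B, ∀r.¬B, ∃r.¬A} (+ ∃-successors) — a ∉ ∀r.A possible
2. Hence a : ∀r.A: not entailed.

No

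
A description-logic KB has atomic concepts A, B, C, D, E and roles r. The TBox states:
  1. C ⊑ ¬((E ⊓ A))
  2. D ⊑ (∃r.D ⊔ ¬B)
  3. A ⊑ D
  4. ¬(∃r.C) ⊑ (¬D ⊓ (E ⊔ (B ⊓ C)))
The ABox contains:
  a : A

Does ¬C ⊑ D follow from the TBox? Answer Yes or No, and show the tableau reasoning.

No

1. ¬C ⊑ D  ⇔  (¬C ⊓ ¬D) unsat w.r.t. T
   open: L(x₀) ⊇ {¬A, ¬C, ¬D, ∃r.C} (+ ∃-successors)
2. Hence ¬C ⊑ D: not entailed.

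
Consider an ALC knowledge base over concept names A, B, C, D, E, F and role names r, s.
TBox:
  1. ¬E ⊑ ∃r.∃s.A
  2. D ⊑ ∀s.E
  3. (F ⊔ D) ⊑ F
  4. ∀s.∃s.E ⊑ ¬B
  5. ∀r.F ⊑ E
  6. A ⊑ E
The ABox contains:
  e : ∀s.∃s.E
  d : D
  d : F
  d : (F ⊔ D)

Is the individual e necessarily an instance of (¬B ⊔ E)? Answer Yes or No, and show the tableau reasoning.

1. e : (¬B ⊔ E)?  L(e) = {∀s.∃s.E} ∪ {(B ⊓ ¬E)}
   clash {E, ¬E} at e — e ∈ (¬B ⊔ E)
2. Hence e : (¬B ⊔ E): entailed.

Yes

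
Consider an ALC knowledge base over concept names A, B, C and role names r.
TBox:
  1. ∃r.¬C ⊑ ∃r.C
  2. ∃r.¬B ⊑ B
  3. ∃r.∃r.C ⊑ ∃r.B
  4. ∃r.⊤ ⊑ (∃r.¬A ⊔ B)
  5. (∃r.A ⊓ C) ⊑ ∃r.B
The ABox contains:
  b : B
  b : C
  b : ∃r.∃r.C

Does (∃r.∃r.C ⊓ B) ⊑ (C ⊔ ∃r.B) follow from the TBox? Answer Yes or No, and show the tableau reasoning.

1. (∃r.∃r.C ⊓ B) ⊑ (C ⊔ ∃r.B)  ⇔  ((∃r.∃r.C ⊓ B) ⊓ (¬C ⊓ ∀r.¬B)) unsat w.r.t. T
   all branches close; clash {B, ¬B} at an ∃-successor
2. Hence (∃r.∃r.C ⊓ B) ⊑ (C ⊔ ∃r.B): entailed.

Yes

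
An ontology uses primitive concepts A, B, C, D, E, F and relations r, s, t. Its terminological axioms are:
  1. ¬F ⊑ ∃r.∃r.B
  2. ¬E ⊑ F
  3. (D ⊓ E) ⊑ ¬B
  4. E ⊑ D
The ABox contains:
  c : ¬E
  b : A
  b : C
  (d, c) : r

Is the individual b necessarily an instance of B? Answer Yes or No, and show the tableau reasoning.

No

1. b : B?  L(b) = {A, C} ∪ {¬B}
   open: L(b) ⊇ {A, C, D, E, F, …} — b ∉ B possible
2. Hence b : B: not entailed.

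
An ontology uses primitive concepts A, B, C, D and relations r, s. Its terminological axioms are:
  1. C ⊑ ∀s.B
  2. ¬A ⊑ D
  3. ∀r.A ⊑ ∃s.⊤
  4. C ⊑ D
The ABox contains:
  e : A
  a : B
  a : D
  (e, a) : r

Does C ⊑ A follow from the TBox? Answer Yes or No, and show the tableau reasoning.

1. C ⊑ A  ⇔  (C ⊓ ¬A) unsat w.r.t. T
   apply at x₀: C⊑∀s.B; ¬A⊑D; C⊑D
   open: L(x₀) ⊇ {C, D, ¬A, ∀s.B, ∃r.¬A} (+ ∃-successors)
2. Hence C ⊑ A: not entailed.

No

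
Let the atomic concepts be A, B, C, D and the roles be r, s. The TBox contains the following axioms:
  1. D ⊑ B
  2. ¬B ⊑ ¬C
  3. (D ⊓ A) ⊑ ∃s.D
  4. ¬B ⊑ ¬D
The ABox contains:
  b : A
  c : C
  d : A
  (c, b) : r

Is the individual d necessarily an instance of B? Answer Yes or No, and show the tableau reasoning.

1. d : B?  L(d) = {A} ∪ {¬B}
   apply at d: ¬B⊑¬C; ¬B⊑¬D
   open: L(d) ⊇ {A, ¬B, ¬C, ¬D} — d ∉ B possible
2. Hence d : B: not entailed.

No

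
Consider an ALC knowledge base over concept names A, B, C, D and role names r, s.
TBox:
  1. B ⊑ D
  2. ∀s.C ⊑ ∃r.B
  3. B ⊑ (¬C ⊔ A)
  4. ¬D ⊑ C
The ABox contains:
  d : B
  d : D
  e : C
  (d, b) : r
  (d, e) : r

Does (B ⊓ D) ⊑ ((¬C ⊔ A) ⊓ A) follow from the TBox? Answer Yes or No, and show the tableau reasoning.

1. (B ⊓ D) ⊑ ((¬C ⊔ A) ⊓ A)  ⇔  ((B ⊓ D) ⊓ ((C ⊓ ¬A) ⊔ ¬A)) unsat w.r.t. T
   apply at x₀: B⊑(¬C ⊔ A)
   open: L(x₀) ⊇ {B, D, ¬A, ¬C, ∃s.¬C} (+ ∃-successors)
2. Hence (B ⊓ D) ⊑ ((¬C ⊔ A) ⊓ A): not entailed.

No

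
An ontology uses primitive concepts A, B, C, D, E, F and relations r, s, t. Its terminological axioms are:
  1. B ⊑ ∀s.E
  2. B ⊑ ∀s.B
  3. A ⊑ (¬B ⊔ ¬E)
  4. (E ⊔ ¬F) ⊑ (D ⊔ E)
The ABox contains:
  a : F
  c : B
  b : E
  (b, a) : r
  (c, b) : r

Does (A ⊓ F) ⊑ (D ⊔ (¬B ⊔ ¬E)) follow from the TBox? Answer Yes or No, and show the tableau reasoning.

Yes

1. (A ⊓ F) ⊑ (D ⊔ (¬B ⊔ ¬E))  ⇔  ((A ⊓ F) ⊓ (¬D ⊓ (B ⊓ E))) unsat w.r.t. T
   all branches close; clash {E, ¬E} at x₀
2. Hence (A ⊓ F) ⊑ (D ⊔ (¬B ⊔ ¬E)): entailed.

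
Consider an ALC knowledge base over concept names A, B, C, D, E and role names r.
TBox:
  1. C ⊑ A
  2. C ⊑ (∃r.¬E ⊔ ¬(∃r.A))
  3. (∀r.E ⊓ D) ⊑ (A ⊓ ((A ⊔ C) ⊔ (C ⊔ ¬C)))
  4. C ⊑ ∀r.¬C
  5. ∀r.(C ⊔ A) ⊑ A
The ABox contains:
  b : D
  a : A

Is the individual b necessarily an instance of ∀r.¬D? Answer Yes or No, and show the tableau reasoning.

1. b : ∀r.¬D?  L(b) = {D} ∪ {∃r.D}
   open: L(b) ⊇ {D, ¬C, ∃r.(¬C ⊓ ¬A), ∃r.D, ∃r.¬E} (+ ∃-successors) — b ∉ ∀r.¬D possible
2. Hence b : ∀r.¬D: not entailed.

No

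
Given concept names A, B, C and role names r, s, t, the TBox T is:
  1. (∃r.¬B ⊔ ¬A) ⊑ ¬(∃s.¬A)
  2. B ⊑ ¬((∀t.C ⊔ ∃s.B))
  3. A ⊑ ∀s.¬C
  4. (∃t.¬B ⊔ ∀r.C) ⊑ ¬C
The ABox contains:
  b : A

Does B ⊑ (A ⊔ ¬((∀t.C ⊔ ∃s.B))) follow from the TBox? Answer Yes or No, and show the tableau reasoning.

Yes

1. B ⊑ (A ⊔ ¬((∀t.C ⊔ ∃s.B)))  ⇔  (B ⊓ (¬A ⊓ (∀t.C ⊔ ∃s.B))) unsat w.r.t. T
   all branches close; clash {B, ¬B} at an ∃-successor
2. Hence B ⊑ (A ⊔ ¬((∀t.C ⊔ ∃s.B))): entailed.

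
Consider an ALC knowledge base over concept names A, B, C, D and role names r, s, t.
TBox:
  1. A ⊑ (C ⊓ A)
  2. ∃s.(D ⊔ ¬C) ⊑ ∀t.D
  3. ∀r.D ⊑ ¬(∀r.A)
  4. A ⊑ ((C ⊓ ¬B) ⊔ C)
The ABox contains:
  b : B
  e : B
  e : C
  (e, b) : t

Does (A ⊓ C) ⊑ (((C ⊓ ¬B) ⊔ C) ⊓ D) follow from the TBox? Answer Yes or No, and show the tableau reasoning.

1. (A ⊓ C) ⊑ (((C ⊓ ¬B) ⊔ C) ⊓ D)  ⇔  ((A ⊓ C) ⊓ (((¬C ⊔ B) ⊓ ¬C) ⊔ ¬D)) unsat w.r.t. T
   apply at x₀: A⊑(C ⊓ A); A⊑((C ⊓ ¬B) ⊔ C)
   open: L(x₀) ⊇ {A, C, ¬D, ∀s.(¬D ⊓ C), ∃r.¬D} (+ ∃-successors)
2. Hence (A ⊓ C) ⊑ (((C ⊓ ¬B) ⊔ C) ⊓ D): not entailed.

No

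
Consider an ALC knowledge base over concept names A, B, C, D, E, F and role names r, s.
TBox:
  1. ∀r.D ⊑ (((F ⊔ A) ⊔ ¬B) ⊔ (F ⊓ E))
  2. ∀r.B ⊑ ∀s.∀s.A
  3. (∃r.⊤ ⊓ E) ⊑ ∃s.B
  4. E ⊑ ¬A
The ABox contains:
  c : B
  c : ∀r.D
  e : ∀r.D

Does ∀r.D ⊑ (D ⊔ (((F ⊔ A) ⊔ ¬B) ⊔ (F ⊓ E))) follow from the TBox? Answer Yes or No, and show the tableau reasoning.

1. ∀r.D ⊑ (D ⊔ (((F ⊔ A) ⊔ ¬B) ⊔ (F ⊓ E)))  ⇔  (∀r.D ⊓ (¬D ⊓ (((¬F ⊓ ¬A) ⊓ B) ⊓ (¬F ⊔ ¬E)))) unsat w.r.t. T
   all branches close; clash {F, ¬F} at x₀
2. Hence ∀r.D ⊑ (D ⊔ (((F ⊔ A) ⊔ ¬B) ⊔ (F ⊓ E))): entailed.

Yes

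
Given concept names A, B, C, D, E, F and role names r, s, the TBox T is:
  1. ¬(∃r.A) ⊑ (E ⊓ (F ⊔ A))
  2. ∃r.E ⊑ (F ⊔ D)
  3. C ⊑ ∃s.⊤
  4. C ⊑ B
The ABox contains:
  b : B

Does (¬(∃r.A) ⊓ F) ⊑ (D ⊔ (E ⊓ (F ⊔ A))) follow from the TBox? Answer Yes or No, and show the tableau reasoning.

Yes

1. (¬(∃r.A) ⊓ F) ⊑ (D ⊔ (E ⊓ (F ⊔ A)))  ⇔  ((∀r.¬A ⊓ F) ⊓ (¬D ⊓ (¬E ⊔ (¬F ⊓ ¬A)))) unsat w.r.t. T
   all branches close; clash {F, ¬F} at x₀
2. Hence (¬(∃r.A) ⊓ F) ⊑ (D ⊔ (E ⊓ (F ⊔ A))): entailed.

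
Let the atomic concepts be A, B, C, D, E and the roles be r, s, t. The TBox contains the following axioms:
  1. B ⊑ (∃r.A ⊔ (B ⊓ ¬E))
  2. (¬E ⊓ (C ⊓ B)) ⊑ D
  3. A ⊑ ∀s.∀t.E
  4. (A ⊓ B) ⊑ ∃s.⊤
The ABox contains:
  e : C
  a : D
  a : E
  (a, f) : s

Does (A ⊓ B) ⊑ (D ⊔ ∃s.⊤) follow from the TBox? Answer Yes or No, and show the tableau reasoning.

Yes

1. (A ⊓ B) ⊑ (D ⊔ ∃s.⊤)  ⇔  ((A ⊓ B) ⊓ (¬D ⊓ ∀s.⊥)) unsat w.r.t. T
   all branches close; clash {D, ¬D} at x₀
2. Hence (A ⊓ B) ⊑ (D ⊔ ∃s.⊤): entailed.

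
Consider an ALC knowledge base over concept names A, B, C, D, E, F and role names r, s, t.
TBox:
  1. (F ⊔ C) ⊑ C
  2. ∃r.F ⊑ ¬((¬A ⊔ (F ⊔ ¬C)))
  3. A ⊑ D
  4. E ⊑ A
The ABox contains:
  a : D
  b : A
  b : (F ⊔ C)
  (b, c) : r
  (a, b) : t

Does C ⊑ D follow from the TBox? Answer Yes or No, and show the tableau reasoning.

1. C ⊑ D  ⇔  (C ⊓ ¬D) unsat w.r.t. T
   open: L(x₀) ⊇ {C, ¬A, ¬D, ¬E, ∀r.¬F}
2. Hence C ⊑ D: not entailed.

No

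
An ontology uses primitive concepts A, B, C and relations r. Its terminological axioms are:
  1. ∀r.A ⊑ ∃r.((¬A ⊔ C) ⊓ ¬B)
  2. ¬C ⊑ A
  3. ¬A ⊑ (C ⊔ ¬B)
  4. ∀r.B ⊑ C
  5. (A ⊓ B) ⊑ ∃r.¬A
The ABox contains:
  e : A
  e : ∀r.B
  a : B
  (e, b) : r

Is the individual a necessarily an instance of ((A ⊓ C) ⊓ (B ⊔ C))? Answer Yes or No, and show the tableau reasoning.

1. a : ((A ⊓ C) ⊓ (B ⊔ C))?  L(a) = {B} ∪ {((¬A ⊔ ¬C) ⊔ (¬B ⊓ ¬C))}
   open: L(a) ⊇ {B, C, ¬A, ∃r.¬A} (+ ∃-successors) — a ∉ ((A ⊓ C) ⊓ (B ⊔ C)) possible
2. Hence a : ((A ⊓ C) ⊓ (B ⊔ C)): not entailed.

No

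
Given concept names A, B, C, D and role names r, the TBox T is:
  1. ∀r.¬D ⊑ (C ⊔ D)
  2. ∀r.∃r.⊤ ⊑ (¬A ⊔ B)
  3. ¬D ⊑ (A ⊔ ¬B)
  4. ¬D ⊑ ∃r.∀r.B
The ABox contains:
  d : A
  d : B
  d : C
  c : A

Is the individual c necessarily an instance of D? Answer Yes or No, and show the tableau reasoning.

1. c : D?  L(c) = {A} ∪ {¬D}
   apply at c: ¬D⊑(A ⊔ ¬B); ¬D⊑∃r.∀r.B
   open: L(c) ⊇ {A, ¬D, ∃r.D, ∃r.∀r.B, ∃r.∀r.⊥} (+ ∃-successors) — c ∉ D possible
2. Hence c : D: not entailed.

No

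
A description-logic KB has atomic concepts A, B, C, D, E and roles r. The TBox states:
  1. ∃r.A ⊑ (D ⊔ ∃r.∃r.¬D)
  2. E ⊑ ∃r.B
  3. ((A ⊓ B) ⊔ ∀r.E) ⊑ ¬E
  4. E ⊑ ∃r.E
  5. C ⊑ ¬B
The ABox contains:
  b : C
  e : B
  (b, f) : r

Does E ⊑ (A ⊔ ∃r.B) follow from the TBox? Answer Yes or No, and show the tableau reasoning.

1. E ⊑ (A ⊔ ∃r.B)  ⇔  (E ⊓ (¬A ⊓ ∀r.¬B)) unsat w.r.t. T
   all branches close; clash {E, ¬E} at x₀
2. Hence E ⊑ (A ⊔ ∃r.B): entailed.

Yes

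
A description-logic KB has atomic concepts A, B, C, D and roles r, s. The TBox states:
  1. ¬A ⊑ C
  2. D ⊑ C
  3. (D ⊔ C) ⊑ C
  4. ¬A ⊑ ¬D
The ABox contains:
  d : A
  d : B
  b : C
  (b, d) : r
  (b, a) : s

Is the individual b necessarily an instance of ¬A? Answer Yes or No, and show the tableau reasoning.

1. b : ¬A?  L(b) = {C} ∪ {A}
   open: L(b) ⊇ {A, C} — b ∉ ¬A possible
2. Hence b : ¬A: not entailed.

No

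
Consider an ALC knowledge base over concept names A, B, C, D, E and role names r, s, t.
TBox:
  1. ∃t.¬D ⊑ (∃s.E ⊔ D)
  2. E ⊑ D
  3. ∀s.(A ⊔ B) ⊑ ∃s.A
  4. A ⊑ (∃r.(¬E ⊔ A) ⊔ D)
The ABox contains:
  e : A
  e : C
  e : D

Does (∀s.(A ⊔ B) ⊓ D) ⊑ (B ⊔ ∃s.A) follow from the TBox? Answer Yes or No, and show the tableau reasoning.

Yes

1. (∀s.(A ⊔ B) ⊓ D) ⊑ (B ⊔ ∃s.A)  ⇔  ((∀s.(A ⊔ B) ⊓ D) ⊓ (¬B ⊓ ∀s.¬A)) unsat w.r.t. T
   all branches close; clash {A, ¬A} at an ∃-successor
2. Hence (∀s.(A ⊔ B) ⊓ D) ⊑ (B ⊔ ∃s.A): entailed.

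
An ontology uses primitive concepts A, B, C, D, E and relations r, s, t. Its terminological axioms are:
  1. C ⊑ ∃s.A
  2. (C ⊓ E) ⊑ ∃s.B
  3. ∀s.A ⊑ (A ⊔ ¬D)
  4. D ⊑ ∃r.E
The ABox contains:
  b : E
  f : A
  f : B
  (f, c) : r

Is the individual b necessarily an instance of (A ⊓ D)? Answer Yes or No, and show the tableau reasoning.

No

1. b : (A ⊓ D)?  L(b) = {E} ∪ {(¬A ⊔ ¬D)}
   open: L(b) ⊇ {E, ¬A, ¬C, ¬D, ∃s.¬A} (+ ∃-successors) — b ∉ (A ⊓ D) possible
2. Hence b : (A ⊓ D): not entailed.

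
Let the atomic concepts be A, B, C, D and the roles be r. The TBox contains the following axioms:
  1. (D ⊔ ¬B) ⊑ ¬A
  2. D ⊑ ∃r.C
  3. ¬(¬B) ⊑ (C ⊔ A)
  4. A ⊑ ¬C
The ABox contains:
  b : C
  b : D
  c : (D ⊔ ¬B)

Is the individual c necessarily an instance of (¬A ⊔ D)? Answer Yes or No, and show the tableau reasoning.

Yes

1. c : (¬A ⊔ D)?  L(c) = {(D ⊔ ¬B)} ∪ {(A ⊓ ¬D)}
   clash {A, ¬A} at c — c ∈ (¬A ⊔ D)
2. Hence c : (¬A ⊔ D): entailed.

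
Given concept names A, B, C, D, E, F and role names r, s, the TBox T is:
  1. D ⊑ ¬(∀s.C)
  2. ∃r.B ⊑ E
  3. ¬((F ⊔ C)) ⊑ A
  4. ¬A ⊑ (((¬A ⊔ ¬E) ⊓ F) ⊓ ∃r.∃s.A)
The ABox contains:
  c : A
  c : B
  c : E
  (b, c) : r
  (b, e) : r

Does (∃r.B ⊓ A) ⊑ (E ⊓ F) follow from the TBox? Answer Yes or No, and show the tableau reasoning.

No

1. (∃r.B ⊓ A) ⊑ (E ⊓ F)  ⇔  ((∃r.B ⊓ A) ⊓ (¬E ⊔ ¬F)) unsat w.r.t. T
   apply at x₀: ∃r.B⊑E
   open: L(x₀) ⊇ {A, E, ¬D, ¬F, ∃r.B} (+ ∃-successors)
2. Hence (∃r.B ⊓ A) ⊑ (E ⊓ F): not entailed.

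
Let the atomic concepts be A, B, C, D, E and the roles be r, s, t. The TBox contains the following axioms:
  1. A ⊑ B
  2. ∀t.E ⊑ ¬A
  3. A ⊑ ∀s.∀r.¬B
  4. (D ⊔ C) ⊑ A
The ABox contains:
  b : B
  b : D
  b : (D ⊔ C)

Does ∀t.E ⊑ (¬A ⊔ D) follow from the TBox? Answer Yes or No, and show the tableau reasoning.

1. ∀t.E ⊑ (¬A ⊔ D)  ⇔  (∀t.E ⊓ (A ⊓ ¬D)) unsat w.r.t. T
   all branches close; clash {A, ¬A} at x₀
2. Hence ∀t.E ⊑ (¬A ⊔ D): entailed.

Yes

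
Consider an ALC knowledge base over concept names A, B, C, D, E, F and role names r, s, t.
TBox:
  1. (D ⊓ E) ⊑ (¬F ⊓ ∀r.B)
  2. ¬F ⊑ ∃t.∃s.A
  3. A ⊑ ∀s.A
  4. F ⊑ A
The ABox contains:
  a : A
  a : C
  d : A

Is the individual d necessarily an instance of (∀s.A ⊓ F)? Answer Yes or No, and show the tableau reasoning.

1. d : (∀s.A ⊓ F)?  L(d) = {A} ∪ {(∃s.¬A ⊔ ¬F)}
   apply at d: A⊑∀s.A
   open: L(d) ⊇ {A, ¬D, ¬F, ∀s.A, ∃t.∃s.A} (+ ∃-successors) — d ∉ (∀s.A ⊓ F) possible
2. Hence d : (∀s.A ⊓ F): not entailed.

No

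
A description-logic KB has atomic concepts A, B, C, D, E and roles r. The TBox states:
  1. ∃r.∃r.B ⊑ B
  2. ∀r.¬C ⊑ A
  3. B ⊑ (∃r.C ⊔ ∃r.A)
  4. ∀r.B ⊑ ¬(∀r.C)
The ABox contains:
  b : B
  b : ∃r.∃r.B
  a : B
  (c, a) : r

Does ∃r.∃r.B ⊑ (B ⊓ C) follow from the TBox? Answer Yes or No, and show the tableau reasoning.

No

1. ∃r.∃r.B ⊑ (B ⊓ C)  ⇔  (∃r.∃r.B ⊓ (¬B ⊔ ¬C)) unsat w.r.t. T
   apply at x₀: ∃r.∃r.B⊑B
   open: L(x₀) ⊇ {B, ¬C, ∃r.C, ∃r.¬B, ∃r.∃r.B} (+ ∃-successors)
2. Hence ∃r.∃r.B ⊑ (B ⊓ C): not entailed.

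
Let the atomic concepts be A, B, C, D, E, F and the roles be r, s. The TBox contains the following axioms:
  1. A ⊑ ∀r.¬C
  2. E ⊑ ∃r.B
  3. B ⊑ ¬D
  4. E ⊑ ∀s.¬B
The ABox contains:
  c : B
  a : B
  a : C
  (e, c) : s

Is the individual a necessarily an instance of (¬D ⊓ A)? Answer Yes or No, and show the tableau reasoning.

1. a : (¬D ⊓ A)?  L(a) = {B, C} ∪ {(D ⊔ ¬A)}
   apply at a: B⊑¬D
   open: L(a) ⊇ {B, C, ¬A, ¬D, ¬E} — a ∉ (¬D ⊓ A) possible
2. Hence a : (¬D ⊓ A): not entailed.

No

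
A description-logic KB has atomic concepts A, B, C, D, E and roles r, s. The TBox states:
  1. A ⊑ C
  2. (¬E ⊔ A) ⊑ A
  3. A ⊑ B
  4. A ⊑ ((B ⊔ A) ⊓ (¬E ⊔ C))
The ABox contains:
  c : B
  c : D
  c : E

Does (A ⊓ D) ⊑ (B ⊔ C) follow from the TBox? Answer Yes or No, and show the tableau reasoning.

1. (A ⊓ D) ⊑ (B ⊔ C)  ⇔  ((A ⊓ D) ⊓ (¬B ⊓ ¬C)) unsat w.r.t. T
   all branches close; clash {B, ¬B} at x₀
2. Hence (A ⊓ D) ⊑ (B ⊔ C): entailed.

Yes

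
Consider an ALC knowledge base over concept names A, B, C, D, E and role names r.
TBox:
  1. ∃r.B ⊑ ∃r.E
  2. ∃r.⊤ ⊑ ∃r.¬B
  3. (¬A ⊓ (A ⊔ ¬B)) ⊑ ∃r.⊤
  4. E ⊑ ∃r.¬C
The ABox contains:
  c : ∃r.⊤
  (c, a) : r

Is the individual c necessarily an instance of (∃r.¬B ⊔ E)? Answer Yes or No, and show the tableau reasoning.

1. c : (∃r.¬B ⊔ E)?  L(c) = {∃r.⊤} ∪ {(∀r.B ⊓ ¬E)}
   clash {B, ¬B} at an ∃-successor — c ∈ (∃r.¬B ⊔ E)
2. Hence c : (∃r.¬B ⊔ E): entailed.

Yes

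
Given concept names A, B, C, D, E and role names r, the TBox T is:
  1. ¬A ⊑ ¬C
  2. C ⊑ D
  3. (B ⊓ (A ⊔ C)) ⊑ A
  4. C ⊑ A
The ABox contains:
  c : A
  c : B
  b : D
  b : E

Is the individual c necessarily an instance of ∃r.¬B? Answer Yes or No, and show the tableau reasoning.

No

1. c : ∃r.¬B?  L(c) = {A, B} ∪ {∀r.B}
   open: L(c) ⊇ {A, B, ¬C, ∀r.B} — c ∉ ∃r.¬B possible
2. Hence c : ∃r.¬B: not entailed.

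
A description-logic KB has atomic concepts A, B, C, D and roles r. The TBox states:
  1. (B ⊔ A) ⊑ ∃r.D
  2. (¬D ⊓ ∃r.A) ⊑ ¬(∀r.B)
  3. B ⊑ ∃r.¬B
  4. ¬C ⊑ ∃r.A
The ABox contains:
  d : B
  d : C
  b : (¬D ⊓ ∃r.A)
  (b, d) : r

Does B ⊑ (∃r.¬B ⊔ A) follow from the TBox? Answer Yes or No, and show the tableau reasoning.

Yes

1. B ⊑ (∃r.¬B ⊔ A)  ⇔  (B ⊓ (∀r.B ⊓ ¬A)) unsat w.r.t. T
   all branches close; clash {B, ¬B} at an ∃-successor
2. Hence B ⊑ (∃r.¬B ⊔ A): entailed.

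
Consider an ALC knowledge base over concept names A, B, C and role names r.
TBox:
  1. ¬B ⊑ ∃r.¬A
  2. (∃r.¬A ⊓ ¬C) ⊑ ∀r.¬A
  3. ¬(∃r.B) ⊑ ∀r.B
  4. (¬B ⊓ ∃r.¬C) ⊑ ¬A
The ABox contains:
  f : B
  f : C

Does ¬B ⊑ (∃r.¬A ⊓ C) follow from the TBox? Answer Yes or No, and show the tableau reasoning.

1. ¬B ⊑ (∃r.¬A ⊓ C)  ⇔  (¬B ⊓ (∀r.A ⊔ ¬C)) unsat w.r.t. T
   apply at x₀: ¬B⊑∃r.¬A
   open: L(x₀) ⊇ {¬B, ¬C, ∀r.C, ∀r.¬A, ∃r.B, …} (+ ∃-successors)
2. Hence ¬B ⊑ (∃r.¬A ⊓ C): not entailed.

No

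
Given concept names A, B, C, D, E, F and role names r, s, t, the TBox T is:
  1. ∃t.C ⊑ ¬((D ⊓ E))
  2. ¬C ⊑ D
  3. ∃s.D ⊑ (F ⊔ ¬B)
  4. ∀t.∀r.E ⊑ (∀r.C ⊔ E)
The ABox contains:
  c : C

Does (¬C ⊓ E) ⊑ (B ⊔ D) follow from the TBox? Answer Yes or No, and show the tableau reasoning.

Yes

1. (¬C ⊓ E) ⊑ (B ⊔ D)  ⇔  ((¬C ⊓ E) ⊓ (¬B ⊓ ¬D)) unsat w.r.t. T
   all branches close; clash {D, ¬D} at x₀
2. Hence (¬C ⊓ E) ⊑ (B ⊔ D): entailed.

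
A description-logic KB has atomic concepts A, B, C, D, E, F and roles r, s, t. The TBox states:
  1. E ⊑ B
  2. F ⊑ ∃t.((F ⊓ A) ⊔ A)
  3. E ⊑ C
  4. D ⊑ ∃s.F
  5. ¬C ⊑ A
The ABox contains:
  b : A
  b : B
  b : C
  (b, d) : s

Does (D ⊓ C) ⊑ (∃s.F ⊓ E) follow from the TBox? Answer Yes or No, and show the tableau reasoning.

1. (D ⊓ C) ⊑ (∃s.F ⊓ E)  ⇔  ((D ⊓ C) ⊓ (∀s.¬F ⊔ ¬E)) unsat w.r.t. T
   apply at x₀: D⊑∃s.F
   open: L(x₀) ⊇ {C, D, ¬E, ¬F, ∃s.F} (+ ∃-successors)
2. Hence (D ⊓ C) ⊑ (∃s.F ⊓ E): not entailed.

No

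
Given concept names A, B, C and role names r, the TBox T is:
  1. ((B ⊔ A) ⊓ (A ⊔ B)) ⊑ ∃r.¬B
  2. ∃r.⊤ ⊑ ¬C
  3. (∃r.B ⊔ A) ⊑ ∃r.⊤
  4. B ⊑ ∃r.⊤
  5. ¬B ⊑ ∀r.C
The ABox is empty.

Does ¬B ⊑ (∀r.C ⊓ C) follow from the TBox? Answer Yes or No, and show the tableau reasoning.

No

1. ¬B ⊑ (∀r.C ⊓ C)  ⇔  (¬B ⊓ (∃r.¬C ⊔ ¬C)) unsat w.r.t. T
   apply at x₀: ¬B⊑∀r.C
   open: L(x₀) ⊇ {¬A, ¬B, ¬C, ∀r.C, ∀r.¬B, …}
2. Hence ¬B ⊑ (∀r.C ⊓ C): not entailed.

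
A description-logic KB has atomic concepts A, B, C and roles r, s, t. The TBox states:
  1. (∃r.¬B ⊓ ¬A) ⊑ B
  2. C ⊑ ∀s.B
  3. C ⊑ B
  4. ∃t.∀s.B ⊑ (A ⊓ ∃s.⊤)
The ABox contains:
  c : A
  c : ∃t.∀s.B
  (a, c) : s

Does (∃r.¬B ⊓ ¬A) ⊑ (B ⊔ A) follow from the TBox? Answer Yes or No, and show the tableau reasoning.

1. (∃r.¬B ⊓ ¬A) ⊑ (B ⊔ A)  ⇔  ((∃r.¬B ⊓ ¬A) ⊓ (¬B ⊓ ¬A)) unsat w.r.t. T
   all branches close; clash {B, ¬B} at x₀
2. Hence (∃r.¬B ⊓ ¬A) ⊑ (B ⊔ A): entailed.

Yes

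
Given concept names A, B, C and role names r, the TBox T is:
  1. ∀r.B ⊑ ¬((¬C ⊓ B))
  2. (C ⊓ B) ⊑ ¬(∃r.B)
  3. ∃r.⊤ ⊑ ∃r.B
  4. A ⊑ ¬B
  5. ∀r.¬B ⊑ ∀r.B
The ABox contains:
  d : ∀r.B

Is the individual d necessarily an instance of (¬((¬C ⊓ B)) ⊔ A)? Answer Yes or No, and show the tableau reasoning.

Yes

1. d : (¬((¬C ⊓ B)) ⊔ A)?  L(d) = {∀r.B} ∪ {((¬C ⊓ B) ⊓ ¬A)}
   clash {B, ¬B} at d — d ∈ (¬((¬C ⊓ B)) ⊔ A)
2. Hence d : (¬((¬C ⊓ B)) ⊔ A): entailed.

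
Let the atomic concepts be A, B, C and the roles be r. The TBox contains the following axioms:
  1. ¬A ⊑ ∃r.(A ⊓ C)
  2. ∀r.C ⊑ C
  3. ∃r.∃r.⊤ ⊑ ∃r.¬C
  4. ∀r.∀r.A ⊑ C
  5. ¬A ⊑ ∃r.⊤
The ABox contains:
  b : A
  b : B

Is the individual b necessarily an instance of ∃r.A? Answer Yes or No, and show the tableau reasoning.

1. b : ∃r.A?  L(b) = {A, B} ∪ {∀r.¬A}
   open: L(b) ⊇ {A, B, C, ∀r.¬A, ∀r.∀r.⊥} — b ∉ ∃r.A possible
2. Hence b : ∃r.A: not entailed.

No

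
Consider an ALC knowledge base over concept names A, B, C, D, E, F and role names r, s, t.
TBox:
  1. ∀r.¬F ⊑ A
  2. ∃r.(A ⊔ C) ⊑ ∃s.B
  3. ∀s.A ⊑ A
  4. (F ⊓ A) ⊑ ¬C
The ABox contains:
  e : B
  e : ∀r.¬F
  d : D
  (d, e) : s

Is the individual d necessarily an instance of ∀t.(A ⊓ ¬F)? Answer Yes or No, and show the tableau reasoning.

1. d : ∀t.(A ⊓ ¬F)?  L(d) = {D} ∪ {∃t.(¬A ⊔ F)}
   open: L(d) ⊇ {D, ¬F, ∀r.(¬A ⊓ ¬C), ∃r.F, ∃s.¬A, …} (+ ∃-successors) — d ∉ ∀t.(A ⊓ ¬F) possible
2. Hence d : ∀t.(A ⊓ ¬F): not entailed.

No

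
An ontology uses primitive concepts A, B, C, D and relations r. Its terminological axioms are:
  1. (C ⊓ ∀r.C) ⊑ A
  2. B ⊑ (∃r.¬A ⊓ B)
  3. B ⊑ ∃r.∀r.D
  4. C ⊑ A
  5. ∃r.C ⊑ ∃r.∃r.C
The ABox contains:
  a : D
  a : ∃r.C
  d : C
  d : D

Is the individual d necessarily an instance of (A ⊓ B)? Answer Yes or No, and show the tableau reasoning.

No

1. d : (A ⊓ B)?  L(d) = {C, D} ∪ {(¬A ⊔ ¬B)}
   apply at d: C⊑A
   open: L(d) ⊇ {A, C, D, ¬B, ∀r.¬C} — d ∉ (A ⊓ B) possible
2. Hence d : (A ⊓ B): not entailed.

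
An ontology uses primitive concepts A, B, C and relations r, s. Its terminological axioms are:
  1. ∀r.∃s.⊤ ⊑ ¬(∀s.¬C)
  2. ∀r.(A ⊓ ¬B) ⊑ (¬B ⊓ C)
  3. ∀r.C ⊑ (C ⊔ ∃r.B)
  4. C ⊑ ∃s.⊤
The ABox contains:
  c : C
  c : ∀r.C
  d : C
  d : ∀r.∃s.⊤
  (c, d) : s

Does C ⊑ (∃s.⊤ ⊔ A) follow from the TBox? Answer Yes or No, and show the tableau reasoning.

Yes

1. C ⊑ (∃s.⊤ ⊔ A)  ⇔  (C ⊓ (∀s.⊥ ⊓ ¬A)) unsat w.r.t. T
   all branches close; clash ⊥ at an ∃-successor
2. Hence C ⊑ (∃s.⊤ ⊔ A): entailed.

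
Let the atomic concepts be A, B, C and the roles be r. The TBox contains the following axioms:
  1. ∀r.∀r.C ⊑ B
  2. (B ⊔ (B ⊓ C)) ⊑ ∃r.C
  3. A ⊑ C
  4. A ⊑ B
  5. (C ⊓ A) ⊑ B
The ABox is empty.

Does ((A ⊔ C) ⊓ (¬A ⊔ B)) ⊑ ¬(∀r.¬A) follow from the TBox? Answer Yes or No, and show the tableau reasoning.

1. ((A ⊔ C) ⊓ (¬A ⊔ B)) ⊑ ¬(∀r.¬A)  ⇔  (((A ⊔ C) ⊓ (¬A ⊔ B)) ⊓ ∀r.¬A) unsat w.r.t. T
   open: L(x₀) ⊇ {A, B, C, ∀r.¬A, ∃r.C} (+ ∃-successors)
2. Hence ((A ⊔ C) ⊓ (¬A ⊔ B)) ⊑ ¬(∀r.¬A): not entailed.

No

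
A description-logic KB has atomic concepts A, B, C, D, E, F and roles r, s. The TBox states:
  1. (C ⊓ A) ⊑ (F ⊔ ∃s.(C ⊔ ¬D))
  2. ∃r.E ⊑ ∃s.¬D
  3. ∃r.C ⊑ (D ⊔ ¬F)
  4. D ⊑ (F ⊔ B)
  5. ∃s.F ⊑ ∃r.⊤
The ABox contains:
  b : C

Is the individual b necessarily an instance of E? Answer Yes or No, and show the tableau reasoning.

1. b : E?  L(b) = {C} ∪ {¬E}
   open: L(b) ⊇ {C, ¬A, ¬D, ¬E, ∀r.¬C, …} — b ∉ E possible
2. Hence b : E: not entailed.

No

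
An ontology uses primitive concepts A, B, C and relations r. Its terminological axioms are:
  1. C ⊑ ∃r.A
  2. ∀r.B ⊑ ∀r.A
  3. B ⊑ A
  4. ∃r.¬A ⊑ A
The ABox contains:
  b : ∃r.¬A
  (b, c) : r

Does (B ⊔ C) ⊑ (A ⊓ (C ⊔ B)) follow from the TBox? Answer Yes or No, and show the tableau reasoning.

1. (B ⊔ C) ⊑ (A ⊓ (C ⊔ B))  ⇔  ((B ⊔ C) ⊓ (¬A ⊔ (¬C ⊓ ¬B))) unsat w.r.t. T
   open: L(x₀) ⊇ {C, ¬A, ¬B, ∀r.A, ∃r.A} (+ ∃-successors)
2. Hence (B ⊔ C) ⊑ (A ⊓ (C ⊔ B)): not entailed.

No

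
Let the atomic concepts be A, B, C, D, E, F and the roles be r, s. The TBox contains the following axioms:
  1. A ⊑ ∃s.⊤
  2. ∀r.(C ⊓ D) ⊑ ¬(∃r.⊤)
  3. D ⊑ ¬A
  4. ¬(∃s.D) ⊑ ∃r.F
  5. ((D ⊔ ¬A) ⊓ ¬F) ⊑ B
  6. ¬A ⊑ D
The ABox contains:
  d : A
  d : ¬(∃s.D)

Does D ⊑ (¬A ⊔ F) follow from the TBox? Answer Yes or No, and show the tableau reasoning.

1. D ⊑ (¬A ⊔ F)  ⇔  (D ⊓ (A ⊓ ¬F)) unsat w.r.t. T
   all branches close; clash {A, ¬A} at x₀
2. Hence D ⊑ (¬A ⊔ F): entailed.

Yes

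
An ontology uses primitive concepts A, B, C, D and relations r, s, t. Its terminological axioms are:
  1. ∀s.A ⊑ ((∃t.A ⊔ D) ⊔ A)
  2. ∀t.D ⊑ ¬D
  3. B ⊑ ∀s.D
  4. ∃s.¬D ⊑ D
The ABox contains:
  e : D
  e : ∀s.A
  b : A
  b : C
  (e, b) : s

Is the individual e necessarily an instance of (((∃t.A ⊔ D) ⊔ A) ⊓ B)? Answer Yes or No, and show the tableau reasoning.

No

1. e : (((∃t.A ⊔ D) ⊔ A) ⊓ B)?  L(e) = {D, ∀s.A} ∪ {(((∀t.¬A ⊓ ¬D) ⊓ ¬A) ⊔ ¬B)}
   apply at e: ∀s.A⊑((∃t.A ⊔ D) ⊔ A)
   open: L(e) ⊇ {D, ¬B, ∀s.A, ∃t.¬D} (+ ∃-successors) — e ∉ (((∃t.A ⊔ D) ⊔ A) ⊓ B) possible
2. Hence e : (((∃t.A ⊔ D) ⊔ A) ⊓ B): not entailed.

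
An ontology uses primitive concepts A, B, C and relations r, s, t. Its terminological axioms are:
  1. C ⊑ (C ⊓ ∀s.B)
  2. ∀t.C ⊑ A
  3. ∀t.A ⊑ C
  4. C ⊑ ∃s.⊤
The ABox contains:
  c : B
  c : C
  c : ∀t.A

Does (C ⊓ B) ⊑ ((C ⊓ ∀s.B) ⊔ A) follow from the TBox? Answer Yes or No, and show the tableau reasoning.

Yes

1. (C ⊓ B) ⊑ ((C ⊓ ∀s.B) ⊔ A)  ⇔  ((C ⊓ B) ⊓ ((¬C ⊔ ∃s.¬B) ⊓ ¬A)) unsat w.r.t. T
   all branches close; clash {A, ¬A} at x₀
2. Hence (C ⊓ B) ⊑ ((C ⊓ ∀s.B) ⊔ A): entailed.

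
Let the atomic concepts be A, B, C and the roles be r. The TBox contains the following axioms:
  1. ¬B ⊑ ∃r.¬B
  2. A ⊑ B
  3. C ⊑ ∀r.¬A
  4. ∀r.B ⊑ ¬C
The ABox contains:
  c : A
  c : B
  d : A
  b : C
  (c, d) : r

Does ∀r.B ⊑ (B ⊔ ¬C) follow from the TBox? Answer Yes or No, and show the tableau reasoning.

1. ∀r.B ⊑ (B ⊔ ¬C)  ⇔  (∀r.B ⊓ (¬B ⊓ C)) unsat w.r.t. T
   all branches close; clash {B, ¬B} at x₀
2. Hence ∀r.B ⊑ (B ⊔ ¬C): entailed.

Yes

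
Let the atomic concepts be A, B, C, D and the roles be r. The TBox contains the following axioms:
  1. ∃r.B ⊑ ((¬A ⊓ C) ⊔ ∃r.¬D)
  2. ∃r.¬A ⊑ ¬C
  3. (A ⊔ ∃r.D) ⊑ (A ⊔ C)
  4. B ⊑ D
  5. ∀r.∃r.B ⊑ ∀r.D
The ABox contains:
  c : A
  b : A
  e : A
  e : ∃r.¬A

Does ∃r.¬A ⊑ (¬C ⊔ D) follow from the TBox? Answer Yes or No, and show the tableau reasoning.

Yes

1. ∃r.¬A ⊑ (¬C ⊔ D)  ⇔  (∃r.¬A ⊓ (C ⊓ ¬D)) unsat w.r.t. T
   all branches close; clash {D, ¬D} at x₀
2. Hence ∃r.¬A ⊑ (¬C ⊔ D): entailed.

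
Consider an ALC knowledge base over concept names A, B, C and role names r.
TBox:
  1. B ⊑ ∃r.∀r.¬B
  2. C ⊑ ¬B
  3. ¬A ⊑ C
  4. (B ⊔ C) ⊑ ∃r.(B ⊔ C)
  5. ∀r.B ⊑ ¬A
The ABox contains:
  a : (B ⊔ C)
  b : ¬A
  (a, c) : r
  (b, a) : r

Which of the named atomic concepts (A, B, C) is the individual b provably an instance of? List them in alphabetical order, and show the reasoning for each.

1. b : A?  L(b) = {¬A} ∪ {¬A}
   apply at b: ¬A⊑C
   open: L(b) ⊇ {C, ¬A, ¬B, ∃r.(B ⊔ C)} (+ ∃-successors) — b ∉ A possible
2. b : B?  L(b) = {¬A} ∪ {¬B}
   apply at b: ¬A⊑C
   open: L(b) ⊇ {C, ¬A, ¬B, ∃r.(B ⊔ C)} (+ ∃-successors) — b ∉ B possible
3. b : C?  L(b) = {¬A} ∪ {¬C}
   clash {C, ¬C} at b — b ∈ C
4. Entailed for b: {C}

{C}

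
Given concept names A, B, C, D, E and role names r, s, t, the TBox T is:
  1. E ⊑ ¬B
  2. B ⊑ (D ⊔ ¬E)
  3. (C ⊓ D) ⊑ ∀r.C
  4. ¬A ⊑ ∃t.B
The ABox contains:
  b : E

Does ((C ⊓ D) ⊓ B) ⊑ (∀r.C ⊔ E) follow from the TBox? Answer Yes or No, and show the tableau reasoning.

1. ((C ⊓ D) ⊓ B) ⊑ (∀r.C ⊔ E)  ⇔  (((C ⊓ D) ⊓ B) ⊓ (∃r.¬C ⊓ ¬E)) unsat w.r.t. T
   all branches close; clash {C, ¬C} at an ∃-successor
2. Hence ((C ⊓ D) ⊓ B) ⊑ (∀r.C ⊔ E): entailed.

Yes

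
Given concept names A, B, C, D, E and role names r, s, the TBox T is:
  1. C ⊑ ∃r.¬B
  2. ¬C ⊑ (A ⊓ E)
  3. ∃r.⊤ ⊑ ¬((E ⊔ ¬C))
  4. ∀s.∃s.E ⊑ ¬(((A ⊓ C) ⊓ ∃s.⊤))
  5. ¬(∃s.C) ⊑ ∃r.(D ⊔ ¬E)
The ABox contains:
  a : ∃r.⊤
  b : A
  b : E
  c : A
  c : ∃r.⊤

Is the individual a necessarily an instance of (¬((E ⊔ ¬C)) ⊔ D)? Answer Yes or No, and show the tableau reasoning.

1. a : (¬((E ⊔ ¬C)) ⊔ D)?  L(a) = {∃r.⊤} ∪ {((E ⊔ ¬C) ⊓ ¬D)}
   clash {E, ¬E} at a — a ∈ (¬((E ⊔ ¬C)) ⊔ D)
2. Hence a : (¬((E ⊔ ¬C)) ⊔ D): entailed.

Yes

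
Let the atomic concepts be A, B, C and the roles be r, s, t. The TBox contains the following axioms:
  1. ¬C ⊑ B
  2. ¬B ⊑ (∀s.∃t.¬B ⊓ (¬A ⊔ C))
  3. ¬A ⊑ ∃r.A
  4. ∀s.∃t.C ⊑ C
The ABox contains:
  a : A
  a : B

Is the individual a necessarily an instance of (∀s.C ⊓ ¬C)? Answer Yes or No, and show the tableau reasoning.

1. a : (∀s.C ⊓ ¬C)?  L(a) = {A, B} ∪ {(∃s.¬C ⊔ C)}
   open: L(a) ⊇ {A, B, ∃s.¬C, ∃s.∀t.¬C} (+ ∃-successors) — a ∉ (∀s.C ⊓ ¬C) possible
2. Hence a : (∀s.C ⊓ ¬C): not entailed.

No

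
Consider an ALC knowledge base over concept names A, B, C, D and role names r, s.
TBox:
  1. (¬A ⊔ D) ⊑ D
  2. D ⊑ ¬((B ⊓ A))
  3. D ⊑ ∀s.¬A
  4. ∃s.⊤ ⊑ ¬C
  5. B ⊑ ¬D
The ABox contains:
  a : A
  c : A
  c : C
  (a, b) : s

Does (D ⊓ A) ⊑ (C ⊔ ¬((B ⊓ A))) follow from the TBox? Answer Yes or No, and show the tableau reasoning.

Yes

1. (D ⊓ A) ⊑ (C ⊔ ¬((B ⊓ A)))  ⇔  ((D ⊓ A) ⊓ (¬C ⊓ (B ⊓ A))) unsat w.r.t. T
   all branches close; clash {D, ¬D} at x₀
2. Hence (D ⊓ A) ⊑ (C ⊔ ¬((B ⊓ A))): entailed.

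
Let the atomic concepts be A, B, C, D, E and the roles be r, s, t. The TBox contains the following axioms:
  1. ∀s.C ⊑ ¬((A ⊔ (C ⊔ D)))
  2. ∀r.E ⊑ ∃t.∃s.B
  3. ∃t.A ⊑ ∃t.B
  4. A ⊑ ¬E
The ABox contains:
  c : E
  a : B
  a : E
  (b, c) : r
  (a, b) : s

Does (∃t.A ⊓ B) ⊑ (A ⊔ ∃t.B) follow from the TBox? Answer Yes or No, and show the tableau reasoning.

1. (∃t.A ⊓ B) ⊑ (A ⊔ ∃t.B)  ⇔  ((∃t.A ⊓ B) ⊓ (¬A ⊓ ∀t.¬B)) unsat w.r.t. T
   all branches close; clash {B, ¬B} at an ∃-successor
2. Hence (∃t.A ⊓ B) ⊑ (A ⊔ ∃t.B): entailed.

Yes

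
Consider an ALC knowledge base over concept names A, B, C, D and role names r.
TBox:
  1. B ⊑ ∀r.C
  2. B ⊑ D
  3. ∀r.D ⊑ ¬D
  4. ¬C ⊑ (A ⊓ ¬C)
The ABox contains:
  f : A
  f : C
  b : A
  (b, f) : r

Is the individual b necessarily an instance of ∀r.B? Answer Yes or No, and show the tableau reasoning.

1. b : ∀r.B?  L(b) = {A} ∪ {∃r.¬B}
   open: L(b) ⊇ {A, C, ¬B, ∃r.¬B, ∃r.¬D} (+ ∃-successors) — b ∉ ∀r.B possible
2. Hence b : ∀r.B: not entailed.

No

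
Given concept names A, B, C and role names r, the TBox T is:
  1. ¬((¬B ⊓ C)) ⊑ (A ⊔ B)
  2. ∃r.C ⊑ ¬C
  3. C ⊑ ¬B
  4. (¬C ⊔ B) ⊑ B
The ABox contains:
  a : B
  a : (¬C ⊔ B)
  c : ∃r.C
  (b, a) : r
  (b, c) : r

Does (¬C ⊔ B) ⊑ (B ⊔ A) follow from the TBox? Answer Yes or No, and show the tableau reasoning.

1. (¬C ⊔ B) ⊑ (B ⊔ A)  ⇔  ((¬C ⊔ B) ⊓ (¬B ⊓ ¬A)) unsat w.r.t. T
   all branches close; clash {B, ¬B} at x₀
2. Hence (¬C ⊔ B) ⊑ (B ⊔ A): entailed.

Yes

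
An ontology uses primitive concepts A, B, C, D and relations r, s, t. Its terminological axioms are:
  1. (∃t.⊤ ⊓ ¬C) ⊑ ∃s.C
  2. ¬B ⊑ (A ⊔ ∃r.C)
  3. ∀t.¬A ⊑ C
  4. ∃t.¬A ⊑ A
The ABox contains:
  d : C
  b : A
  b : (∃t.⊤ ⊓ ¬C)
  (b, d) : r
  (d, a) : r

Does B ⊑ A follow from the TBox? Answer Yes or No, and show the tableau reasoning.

1. B ⊑ A  ⇔  (B ⊓ ¬A) unsat w.r.t. T
   open: L(x₀) ⊇ {B, C, ¬A, ∀t.A, ∃t.A} (+ ∃-successors)
2. Hence B ⊑ A: not entailed.

No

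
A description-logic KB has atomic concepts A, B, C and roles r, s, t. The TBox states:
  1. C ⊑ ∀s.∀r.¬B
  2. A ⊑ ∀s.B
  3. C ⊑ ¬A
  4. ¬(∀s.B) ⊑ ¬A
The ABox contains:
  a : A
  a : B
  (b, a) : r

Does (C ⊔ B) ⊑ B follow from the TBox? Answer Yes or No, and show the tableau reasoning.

No

1. (C ⊔ B) ⊑ B  ⇔  ((C ⊔ B) ⊓ ¬B) unsat w.r.t. T
   open: L(x₀) ⊇ {C, ¬A, ¬B, ∀s.∀r.¬B}
2. Hence (C ⊔ B) ⊑ B: not entailed.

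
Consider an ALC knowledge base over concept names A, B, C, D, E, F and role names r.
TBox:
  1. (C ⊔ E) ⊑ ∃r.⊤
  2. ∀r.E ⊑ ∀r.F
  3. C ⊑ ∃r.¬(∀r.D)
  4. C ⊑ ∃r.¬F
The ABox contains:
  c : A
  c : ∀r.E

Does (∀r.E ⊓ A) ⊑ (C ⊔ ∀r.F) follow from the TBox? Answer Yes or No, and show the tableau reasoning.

Yes

1. (∀r.E ⊓ A) ⊑ (C ⊔ ∀r.F)  ⇔  ((∀r.E ⊓ A) ⊓ (¬C ⊓ ∃r.¬F)) unsat w.r.t. T
   all branches close; clash {F, ¬F} at an ∃-successor
2. Hence (∀r.E ⊓ A) ⊑ (C ⊔ ∀r.F): entailed.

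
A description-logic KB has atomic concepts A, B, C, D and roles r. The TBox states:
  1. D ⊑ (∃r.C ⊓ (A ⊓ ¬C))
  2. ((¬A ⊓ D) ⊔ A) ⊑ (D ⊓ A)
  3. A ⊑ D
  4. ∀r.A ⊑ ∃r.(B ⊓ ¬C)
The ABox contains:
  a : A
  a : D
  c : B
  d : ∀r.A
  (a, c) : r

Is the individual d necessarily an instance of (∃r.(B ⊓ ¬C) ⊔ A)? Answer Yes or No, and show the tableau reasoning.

1. d : (∃r.(B ⊓ ¬C) ⊔ A)?  L(d) = {∀r.A} ∪ {(∀r.(¬B ⊔ C) ⊓ ¬A)}
   clash {A, ¬A} at d — d ∈ (∃r.(B ⊓ ¬C) ⊔ A)
2. Hence d : (∃r.(B ⊓ ¬C) ⊔ A): entailed.

Yes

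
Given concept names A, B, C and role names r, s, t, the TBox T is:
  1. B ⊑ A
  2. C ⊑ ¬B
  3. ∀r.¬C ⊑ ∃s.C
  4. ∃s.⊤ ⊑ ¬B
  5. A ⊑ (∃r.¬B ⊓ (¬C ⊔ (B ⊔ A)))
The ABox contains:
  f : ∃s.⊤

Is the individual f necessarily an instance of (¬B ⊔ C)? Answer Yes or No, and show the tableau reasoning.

1. f : (¬B ⊔ C)?  L(f) = {∃s.⊤} ∪ {(B ⊓ ¬C)}
   clash {B, ¬B} at f — f ∈ (¬B ⊔ C)
2. Hence f : (¬B ⊔ C): entailed.

Yes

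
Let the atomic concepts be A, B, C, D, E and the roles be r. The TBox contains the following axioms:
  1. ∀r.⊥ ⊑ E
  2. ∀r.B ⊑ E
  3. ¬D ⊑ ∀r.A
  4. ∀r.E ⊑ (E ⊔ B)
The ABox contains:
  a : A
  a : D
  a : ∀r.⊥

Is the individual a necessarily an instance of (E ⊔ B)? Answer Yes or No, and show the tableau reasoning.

Yes

1. a : (E ⊔ B)?  L(a) = {A, D, ∀r.⊥} ∪ {(¬E ⊓ ¬B)}
   clash {E, ¬E} at a — a ∈ (E ⊔ B)
2. Hence a : (E ⊔ B): entailed.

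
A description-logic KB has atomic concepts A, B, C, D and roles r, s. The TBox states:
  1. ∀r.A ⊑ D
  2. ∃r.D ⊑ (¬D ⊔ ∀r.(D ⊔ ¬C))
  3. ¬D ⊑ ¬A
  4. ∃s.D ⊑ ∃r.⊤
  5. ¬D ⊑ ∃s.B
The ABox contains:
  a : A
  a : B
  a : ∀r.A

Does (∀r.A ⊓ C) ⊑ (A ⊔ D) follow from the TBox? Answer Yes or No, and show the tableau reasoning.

Yes

1. (∀r.A ⊓ C) ⊑ (A ⊔ D)  ⇔  ((∀r.A ⊓ C) ⊓ (¬A ⊓ ¬D)) unsat w.r.t. T
   all branches close; clash {D, ¬D} at x₀
2. Hence (∀r.A ⊓ C) ⊑ (A ⊔ D): entailed.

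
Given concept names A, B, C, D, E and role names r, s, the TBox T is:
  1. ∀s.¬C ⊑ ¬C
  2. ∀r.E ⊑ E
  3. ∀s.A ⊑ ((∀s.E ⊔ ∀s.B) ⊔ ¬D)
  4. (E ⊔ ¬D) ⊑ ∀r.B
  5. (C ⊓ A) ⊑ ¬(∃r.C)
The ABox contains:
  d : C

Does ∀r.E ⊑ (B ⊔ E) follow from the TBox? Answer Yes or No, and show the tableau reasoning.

Yes

1. ∀r.E ⊑ (B ⊔ E)  ⇔  (∀r.E ⊓ (¬B ⊓ ¬E)) unsat w.r.t. T
   all branches close; clash {E, ¬E} at x₀
2. Hence ∀r.E ⊑ (B ⊔ E): entailed.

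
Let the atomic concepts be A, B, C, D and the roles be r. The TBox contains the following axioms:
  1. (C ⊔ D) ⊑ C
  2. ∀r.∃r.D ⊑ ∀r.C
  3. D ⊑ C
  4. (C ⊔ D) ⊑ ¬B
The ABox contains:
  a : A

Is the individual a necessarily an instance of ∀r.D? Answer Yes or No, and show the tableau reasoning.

No

1. a : ∀r.D?  L(a) = {A} ∪ {∃r.¬D}
   open: L(a) ⊇ {A, ¬C, ¬D, ∃r.¬D, ∃r.∀r.¬D} (+ ∃-successors) — a ∉ ∀r.D possible
2. Hence a : ∀r.D: not entailed.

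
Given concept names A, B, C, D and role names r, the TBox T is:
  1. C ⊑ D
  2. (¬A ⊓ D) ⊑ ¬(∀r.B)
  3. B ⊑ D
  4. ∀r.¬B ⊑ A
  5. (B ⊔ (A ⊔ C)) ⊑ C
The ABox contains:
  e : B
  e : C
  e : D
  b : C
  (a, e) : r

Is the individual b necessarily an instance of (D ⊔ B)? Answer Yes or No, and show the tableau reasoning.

1. b : (D ⊔ B)?  L(b) = {C} ∪ {(¬D ⊓ ¬B)}
   clash {D, ¬D} at b — b ∈ (D ⊔ B)
2. Hence b : (D ⊔ B): entailed.

Yes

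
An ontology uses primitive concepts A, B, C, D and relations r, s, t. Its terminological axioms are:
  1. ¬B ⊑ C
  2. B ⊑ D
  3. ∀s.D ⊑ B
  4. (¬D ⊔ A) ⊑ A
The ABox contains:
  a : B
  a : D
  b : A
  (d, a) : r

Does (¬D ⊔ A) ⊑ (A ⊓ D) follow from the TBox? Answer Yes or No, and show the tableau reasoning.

1. (¬D ⊔ A) ⊑ (A ⊓ D)  ⇔  ((¬D ⊔ A) ⊓ (¬A ⊔ ¬D)) unsat w.r.t. T
   apply at x₀: (¬D ⊔ A)⊑A
   open: L(x₀) ⊇ {A, C, ¬B, ¬D, ∃s.¬D} (+ ∃-successors)
2. Hence (¬D ⊔ A) ⊑ (A ⊓ D): not entailed.

No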